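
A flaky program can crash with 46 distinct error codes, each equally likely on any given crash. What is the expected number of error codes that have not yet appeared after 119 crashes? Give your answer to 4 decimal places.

For each error code, P(unseen after 119) = (45/46)^119 = 0.07313.
By linearity of expectation, E[unseen] = 46·(45/46)^119 = 3.36407.

3.3641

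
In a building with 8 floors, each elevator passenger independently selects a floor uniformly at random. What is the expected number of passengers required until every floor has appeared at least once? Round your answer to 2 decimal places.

The wait to go from k to k+1 distinct floors is geometric with mean 8/(8-k).
E[T] = 8/8 + 8/7 + 8/6 + ... + 8/2 + 8/1 = 8·H_{8}.
H_{8} = 2.718, so E[T] = 21.743.

21.74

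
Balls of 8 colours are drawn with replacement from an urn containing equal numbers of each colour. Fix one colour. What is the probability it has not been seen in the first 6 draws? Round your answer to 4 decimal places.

0.4488

On each draw the fixed colour fails to appear with probability 7/8.
P(still missing after 6) = (7/8)^6 = 0.44880.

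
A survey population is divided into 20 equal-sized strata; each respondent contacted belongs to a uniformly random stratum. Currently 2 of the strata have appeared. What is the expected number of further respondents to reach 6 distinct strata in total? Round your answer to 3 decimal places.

4.871

From k distinct to k+1 distinct takes on average 20/(20-k) respondents.
Sum over k = 2,...,5: E = 20/18 + 20/17 + 20/16 + 20/15 = 4.8709.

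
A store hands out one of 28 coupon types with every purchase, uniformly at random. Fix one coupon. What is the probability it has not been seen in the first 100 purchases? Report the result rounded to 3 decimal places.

Each purchase misses the fixed coupon with probability (28-1)/28 = 27/28, independently.
P(still missing after 100) = (27/28)^100 = 0.0263.

0.026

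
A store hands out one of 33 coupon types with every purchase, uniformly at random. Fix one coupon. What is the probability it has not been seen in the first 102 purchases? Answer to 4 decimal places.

Each purchase misses the fixed coupon with probability (33-1)/33 = 32/33, independently.
P(still missing after 102) = (32/33)^102 = 0.04334.

0.0433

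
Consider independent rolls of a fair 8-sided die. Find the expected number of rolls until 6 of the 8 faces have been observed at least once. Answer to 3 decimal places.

With k distinct faces already seen, the next new one arrives after an expected 8/(8-k) rolls.
Sum over k = 0,...,5: E = 8/8 + 8/7 + 8/6 + 8/5 + 8/4 + 8/3 = 9.7429.

9.743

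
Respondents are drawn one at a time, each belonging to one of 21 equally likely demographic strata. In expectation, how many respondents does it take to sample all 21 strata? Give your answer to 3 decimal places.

76.553

Split into phases: going from k distinct to k+1 distinct takes on average 21/(21-k) respondents.
E[T] = 21/21 + 21/20 + 21/19 + ... + 21/2 + 21/1 = 21·H_{21}.
H_{21} = 3.6454, so E[T] = 76.5525.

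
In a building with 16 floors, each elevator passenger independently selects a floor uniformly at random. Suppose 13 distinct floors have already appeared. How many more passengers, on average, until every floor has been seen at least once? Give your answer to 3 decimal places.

The wait to go from k to k+1 distinct floors is geometric with mean 16/(16-k).
Sum over k = 13,...,15: E = 16/3 + 16/2 + 16/1 = 29.3333.

29.333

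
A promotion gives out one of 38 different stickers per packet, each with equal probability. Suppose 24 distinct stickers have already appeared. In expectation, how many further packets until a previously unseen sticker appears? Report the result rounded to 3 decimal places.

2.714

Each packet yields a new sticker with probability (38-24)/38 = 14/38, so the wait is geometric with mean 38/14.
E = 38/14 = 2.7143.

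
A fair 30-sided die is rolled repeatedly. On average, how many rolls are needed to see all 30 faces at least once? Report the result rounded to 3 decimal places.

119.850

After k distinct faces have appeared, the next roll gives a new one with probability (30-k)/30, so the expected wait for the (k+1)-th is 30/(30-k).
E[T] = 30/30 + 30/29 + 30/28 + ... + 30/2 + 30/1 = 30·H_{30}.
H_{30} = 3.9950, so E[T] = 119.8496.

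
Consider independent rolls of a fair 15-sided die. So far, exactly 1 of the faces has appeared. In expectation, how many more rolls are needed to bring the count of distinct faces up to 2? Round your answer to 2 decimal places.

1.07

With k distinct faces already seen, the next new one takes an expected 15/(15-k) rolls.
Only the k = 1 term is needed: E = 15/14 = 1.071.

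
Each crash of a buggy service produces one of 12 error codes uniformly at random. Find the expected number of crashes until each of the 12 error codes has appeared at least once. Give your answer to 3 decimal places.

After k distinct error codes have appeared, the next crash gives a new one with probability (12-k)/12, so the expected wait for the (k+1)-th is 12/(12-k).
E[T] = 12/12 + 12/11 + 12/10 + ... + 12/2 + 12/1 = 12·H_{12}.
H_{12} = 3.1032, so E[T] = 37.2385.

37.239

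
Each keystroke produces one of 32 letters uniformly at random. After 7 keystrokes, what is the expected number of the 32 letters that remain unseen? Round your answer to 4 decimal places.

For each letter, P(unseen after 7) = (31/32)^7 = 0.80072.
By linearity of expectation, E[unseen] = 32·(31/32)^7 = 25.62312.

25.6231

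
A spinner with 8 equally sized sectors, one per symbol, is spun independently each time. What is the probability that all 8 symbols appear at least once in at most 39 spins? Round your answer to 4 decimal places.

Let A_i be the event that symbol i is missing after 39 spins. By inclusion–exclusion on the A_i,
P(all seen) = Σ_{j=0}^{8} (-1)^j C(8,j)((8-j)/8)^39
= 1.00000 - 0.04379 + 0.00038 - 0.00000 + 0.00000 - 0.00000 + 0.00000 - 0.00000 + 0.00000
= 0.95658.

0.9566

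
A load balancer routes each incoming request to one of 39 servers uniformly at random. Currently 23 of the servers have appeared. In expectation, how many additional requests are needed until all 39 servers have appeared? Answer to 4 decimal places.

The wait to go from k to k+1 distinct servers is geometric with mean 39/(39-k).
Sum over k = 23,...,38: E = 39/16 + 39/15 + 39/14 + ... + 39/2 + 39/1 = 131.84843.

131.8484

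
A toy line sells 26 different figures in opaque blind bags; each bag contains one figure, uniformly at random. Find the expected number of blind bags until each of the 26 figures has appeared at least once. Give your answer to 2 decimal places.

100.21

Split into phases: going from k distinct to k+1 distinct takes on average 26/(26-k) blind bags.
E[T] = 26/26 + 26/25 + 26/24 + ... + 26/2 + 26/1 = 26·H_{26}.
H_{26} = 3.854, so E[T] = 100.215.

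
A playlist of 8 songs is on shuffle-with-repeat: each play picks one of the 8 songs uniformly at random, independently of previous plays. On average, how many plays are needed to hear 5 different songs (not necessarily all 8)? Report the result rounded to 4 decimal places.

7.0762

With k distinct songs already seen, the next new one arrives after an expected 8/(8-k) plays.
Sum over k = 0,...,4: E = 8/8 + 8/7 + 8/6 + 8/5 + 8/4 = 7.07619.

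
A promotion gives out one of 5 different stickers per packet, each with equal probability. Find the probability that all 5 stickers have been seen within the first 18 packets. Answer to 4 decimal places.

0.9109

Let A_i be the event that sticker i is missing after 18 packets. By inclusion–exclusion on the A_i,
P(all seen) = Σ_{j=0}^{5} (-1)^j C(5,j)((5-j)/5)^18
= 1.00000 - 0.09007 + 0.00102 - 0.00000 + 0.00000 - 0.00000
= 0.91094.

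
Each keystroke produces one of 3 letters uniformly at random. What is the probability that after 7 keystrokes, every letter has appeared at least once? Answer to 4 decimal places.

By inclusion–exclusion over which letters are missing,
P(all seen) = Σ_{j=0}^{3} (-1)^j C(3,j)((3-j)/3)^7
= 1.00000 - 0.17558 + 0.00137 - 0.00000
= 0.82579.

0.8258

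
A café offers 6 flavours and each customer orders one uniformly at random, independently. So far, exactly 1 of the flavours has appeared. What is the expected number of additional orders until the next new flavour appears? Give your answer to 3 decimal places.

1.200

The number of orders until the next new flavour is geometric with success probability 5/6, so its mean is 6/5.
E = 6/5 = 1.2000.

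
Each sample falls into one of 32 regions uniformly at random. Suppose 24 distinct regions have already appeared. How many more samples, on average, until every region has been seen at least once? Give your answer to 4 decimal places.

86.9714

With k distinct regions already seen, the next new one takes an expected 32/(32-k) samples.
Sum over k = 24,...,31: E = 32/8 + 32/7 + 32/6 + ... + 32/2 + 32/1 = 86.97143.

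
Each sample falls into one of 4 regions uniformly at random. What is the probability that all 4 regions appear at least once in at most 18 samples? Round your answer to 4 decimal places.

0.9775

By inclusion–exclusion over which regions are missing,
P(all seen) = Σ_{j=0}^{4} (-1)^j C(4,j)((4-j)/4)^18
= 1.00000 - 0.02255 + 0.00002 - 0.00000 + 0.00000
= 0.97747.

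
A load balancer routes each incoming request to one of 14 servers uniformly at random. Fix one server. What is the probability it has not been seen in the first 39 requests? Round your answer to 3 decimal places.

0.056

Each request misses the fixed server with probability (14-1)/14 = 13/14, independently.
P(still missing after 39) = (13/14)^39 = 0.0556.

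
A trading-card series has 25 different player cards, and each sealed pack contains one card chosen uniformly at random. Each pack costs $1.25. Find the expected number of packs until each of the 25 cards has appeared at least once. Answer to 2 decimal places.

The wait to go from k to k+1 distinct cards is geometric with mean 25/(25-k).
E[T] = 25/25 + 25/24 + 25/23 + ... + 25/2 + 25/1 = 25·H_{25}.
H_{25} = 3.816, so E[T] = 95.399.

95.40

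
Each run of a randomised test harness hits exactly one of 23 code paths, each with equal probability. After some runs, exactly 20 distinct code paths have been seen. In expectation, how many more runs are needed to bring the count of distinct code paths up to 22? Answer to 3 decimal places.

From k distinct to k+1 distinct takes on average 23/(23-k) runs.
Sum over k = 20,...,21: E = 23/3 + 23/2 = 19.1667.

19.167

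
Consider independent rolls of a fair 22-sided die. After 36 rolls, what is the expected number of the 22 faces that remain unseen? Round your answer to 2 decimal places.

4.12

For each face, P(unseen after 36) = (21/22)^36 = 0.187.
By linearity of expectation, E[unseen] = 22·(21/22)^36 = 4.122.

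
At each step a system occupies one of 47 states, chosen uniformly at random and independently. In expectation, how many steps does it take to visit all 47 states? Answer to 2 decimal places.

208.58

Split into phases: going from k distinct to k+1 distinct takes on average 47/(47-k) steps.
E[T] = 47/47 + 47/46 + 47/45 + ... + 47/2 + 47/1 = 47·H_{47}.
H_{47} = 4.438, so E[T] = 208.584.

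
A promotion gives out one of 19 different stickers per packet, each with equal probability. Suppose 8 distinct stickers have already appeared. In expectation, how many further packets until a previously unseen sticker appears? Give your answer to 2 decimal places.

The number of packets until the next new sticker is geometric with success probability 11/19, so its mean is 19/11.
E = 19/11 = 1.727.

1.73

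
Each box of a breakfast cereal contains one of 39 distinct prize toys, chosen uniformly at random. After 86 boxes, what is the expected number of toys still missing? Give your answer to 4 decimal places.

4.1773

For each toy, P(unseen after 86) = (38/39)^86 = 0.10711.
By linearity of expectation, E[unseen] = 39·(38/39)^86 = 4.17732.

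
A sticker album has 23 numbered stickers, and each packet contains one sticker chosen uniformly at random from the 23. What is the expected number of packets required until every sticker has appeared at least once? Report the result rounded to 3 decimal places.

The wait to go from k to k+1 distinct stickers is geometric with mean 23/(23-k).
E[T] = 23/23 + 23/22 + 23/21 + ... + 23/2 + 23/1 = 23·H_{23}.
H_{23} = 3.7343, so E[T] = 85.8887.

85.889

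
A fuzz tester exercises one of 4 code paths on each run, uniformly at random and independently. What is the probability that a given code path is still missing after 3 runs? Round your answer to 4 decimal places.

On each run the fixed code path fails to appear with probability 3/4.
P(still missing after 3) = (3/4)^3 = 0.42188.

0.4219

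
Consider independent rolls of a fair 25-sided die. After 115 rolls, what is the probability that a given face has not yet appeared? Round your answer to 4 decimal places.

On each roll the fixed face fails to appear with probability 24/25.
P(still missing after 115) = (24/25)^115 = 0.00915.

0.0091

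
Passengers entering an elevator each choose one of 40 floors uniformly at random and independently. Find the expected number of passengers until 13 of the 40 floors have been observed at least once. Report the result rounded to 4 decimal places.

Going from k to k+1 distinct takes a geometric number of passengers with mean 40/(40-k).
Sum over k = 0,...,12: E = 40/40 + 40/39 + 40/38 + ... + 40/29 + 40/28 = 15.48345.

15.4835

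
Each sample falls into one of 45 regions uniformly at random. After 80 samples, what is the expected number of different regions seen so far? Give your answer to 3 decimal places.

For each region, P(seen in 80 samples) = 1 - (44/45)^80 = 0.8343.
By linearity of expectation, E[distinct seen] = 45·(1 - (44/45)^80) = 37.5454.

37.545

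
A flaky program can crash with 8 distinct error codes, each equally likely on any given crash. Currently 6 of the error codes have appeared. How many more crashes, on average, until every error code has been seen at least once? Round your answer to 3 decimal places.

12.000

From k distinct to k+1 distinct takes on average 8/(8-k) crashes.
Sum over k = 6,...,7: E = 8/2 + 8/1 = 12.0000.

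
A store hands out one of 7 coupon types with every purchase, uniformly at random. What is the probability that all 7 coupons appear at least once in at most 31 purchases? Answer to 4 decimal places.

Let A_i be the event that coupon i is missing after 31 purchases. By inclusion–exclusion on the A_i,
P(all seen) = Σ_{j=0}^{7} (-1)^j C(7,j)((7-j)/7)^31
= 1.00000 - 0.05885 + 0.00062 - 0.00000 + 0.00000 - 0.00000 + 0.00000 - 0.00000
= 0.94177.

0.9418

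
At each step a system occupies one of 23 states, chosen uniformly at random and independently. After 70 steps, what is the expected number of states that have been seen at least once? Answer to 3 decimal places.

21.976

For each state, P(seen in 70 steps) = 1 - (22/23)^70 = 0.9555.
By linearity of expectation, E[distinct seen] = 23·(1 - (22/23)^70) = 21.9758.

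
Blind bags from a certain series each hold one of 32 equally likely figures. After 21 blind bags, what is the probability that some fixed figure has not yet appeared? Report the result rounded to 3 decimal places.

Each blind bag misses the fixed figure with probability (32-1)/32 = 31/32, independently.
P(still missing after 21) = (31/32)^21 = 0.5134.

0.513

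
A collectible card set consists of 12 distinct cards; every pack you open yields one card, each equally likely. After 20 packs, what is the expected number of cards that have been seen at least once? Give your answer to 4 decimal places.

9.8942

For each card, P(seen in 20 packs) = 1 - (11/12)^20 = 0.82452.
By linearity of expectation, E[distinct seen] = 12·(1 - (11/12)^20) = 9.89423.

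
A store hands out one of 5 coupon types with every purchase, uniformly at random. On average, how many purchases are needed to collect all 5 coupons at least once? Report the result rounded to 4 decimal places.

11.4167

Split into phases: going from k distinct to k+1 distinct takes on average 5/(5-k) purchases.
E[T] = 5/5 + 5/4 + 5/3 + 5/2 + 5/1 = 5·H_{5}.
H_{5} = 2.28333, so E[T] = 11.41667.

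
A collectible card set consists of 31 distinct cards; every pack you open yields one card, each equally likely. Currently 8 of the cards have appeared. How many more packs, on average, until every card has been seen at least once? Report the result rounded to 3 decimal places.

115.763

The wait to go from k to k+1 distinct cards is geometric with mean 31/(31-k).
Sum over k = 8,...,30: E = 31/23 + 31/22 + 31/21 + ... + 31/2 + 31/1 = 115.7630.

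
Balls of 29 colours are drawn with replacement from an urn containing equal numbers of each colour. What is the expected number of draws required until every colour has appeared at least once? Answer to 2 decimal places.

The wait to go from k to k+1 distinct colours is geometric with mean 29/(29-k).
E[T] = 29/29 + 29/28 + 29/27 + ... + 29/2 + 29/1 = 29·H_{29}.
H_{29} = 3.962, so E[T] = 114.888.

114.89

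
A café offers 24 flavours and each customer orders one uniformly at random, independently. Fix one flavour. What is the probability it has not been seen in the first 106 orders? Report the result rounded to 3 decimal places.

Each order misses the fixed flavour with probability (24-1)/24 = 23/24, independently.
P(still missing after 106) = (23/24)^106 = 0.0110.

0.011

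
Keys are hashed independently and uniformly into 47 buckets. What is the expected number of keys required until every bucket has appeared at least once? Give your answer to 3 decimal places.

208.584

After k distinct buckets have appeared, the next key gives a new one with probability (47-k)/47, so the expected wait for the (k+1)-th is 47/(47-k).
E[T] = 47/47 + 47/46 + 47/45 + ... + 47/2 + 47/1 = 47·H_{47}.
H_{47} = 4.4380, so E[T] = 208.5843.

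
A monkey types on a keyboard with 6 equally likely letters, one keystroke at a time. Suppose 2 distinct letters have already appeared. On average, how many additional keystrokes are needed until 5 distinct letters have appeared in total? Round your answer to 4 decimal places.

With k distinct letters already seen, the next new one takes an expected 6/(6-k) keystrokes.
Sum over k = 2,...,4: E = 6/4 + 6/3 + 6/2 = 6.50000.

6.5000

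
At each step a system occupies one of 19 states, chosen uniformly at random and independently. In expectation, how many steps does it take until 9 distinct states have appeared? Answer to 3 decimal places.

11.757

Going from k to k+1 distinct takes a geometric number of steps with mean 19/(19-k).
Sum over k = 0,...,8: E = 19/19 + 19/18 + 19/17 + ... + 19/12 + 19/11 = 11.7567.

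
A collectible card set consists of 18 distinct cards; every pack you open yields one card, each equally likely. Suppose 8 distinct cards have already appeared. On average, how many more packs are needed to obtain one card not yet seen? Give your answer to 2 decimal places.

The number of packs until the next new card is geometric with success probability 10/18, so its mean is 18/10.
E = 18/10 = 1.800.

1.80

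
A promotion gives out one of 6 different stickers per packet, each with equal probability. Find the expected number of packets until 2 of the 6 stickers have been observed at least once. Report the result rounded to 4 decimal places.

2.2000

With k distinct stickers already seen, the next new one arrives after an expected 6/(6-k) packets.
Sum over k = 0,...,1: E = 6/6 + 6/5 = 2.20000.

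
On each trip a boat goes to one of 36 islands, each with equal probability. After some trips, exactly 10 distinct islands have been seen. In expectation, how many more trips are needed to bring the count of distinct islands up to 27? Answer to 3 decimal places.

From k distinct to k+1 distinct takes on average 36/(36-k) trips.
Sum over k = 10,...,26: E = 36/26 + 36/25 + 36/24 + ... + 36/11 + 36/10 = 36.9163.

36.916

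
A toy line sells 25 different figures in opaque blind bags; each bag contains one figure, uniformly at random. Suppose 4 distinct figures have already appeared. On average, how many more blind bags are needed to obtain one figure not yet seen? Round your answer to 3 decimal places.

1.190

Each blind bag yields a new figure with probability (25-4)/25 = 21/25, so the wait is geometric with mean 25/21.
E = 25/21 = 1.1905.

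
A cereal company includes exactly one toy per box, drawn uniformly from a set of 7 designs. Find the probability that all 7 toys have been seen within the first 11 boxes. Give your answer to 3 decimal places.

0.163

Let A_i be the event that toy i is missing after 11 boxes. By inclusion–exclusion on the A_i,
P(all seen) = Σ_{j=0}^{7} (-1)^j C(7,j)((7-j)/7)^11
= 1.0000 - 1.2843 + 0.5186 - 0.0742 + 0.0031 - 0.0000 + 0.0000 - 0.0000
= 0.1631.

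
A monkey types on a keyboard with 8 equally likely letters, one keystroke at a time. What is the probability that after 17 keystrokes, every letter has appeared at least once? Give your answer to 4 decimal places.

0.3656

By inclusion–exclusion over which letters are missing,
P(all seen) = Σ_{j=0}^{8} (-1)^j C(8,j)((8-j)/8)^17
= 1.00000 - 0.82647 + 0.21047 - 0.01897 + 0.00053 - 0.00000 + 0.00000 - 0.00000 + 0.00000
= 0.36556.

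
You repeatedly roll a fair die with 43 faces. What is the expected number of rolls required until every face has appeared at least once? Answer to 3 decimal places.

187.050

The wait to go from k to k+1 distinct faces is geometric with mean 43/(43-k).
E[T] = 43/43 + 43/42 + 43/41 + ... + 43/2 + 43/1 = 43·H_{43}.
H_{43} = 4.3500, so E[T] = 187.0499.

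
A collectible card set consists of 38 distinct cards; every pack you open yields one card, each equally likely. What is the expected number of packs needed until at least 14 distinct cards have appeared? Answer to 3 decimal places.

17.174

With k distinct cards already seen, the next new one arrives after an expected 38/(38-k) packs.
Sum over k = 0,...,13: E = 38/38 + 38/37 + 38/36 + ... + 38/26 + 38/25 = 17.1739.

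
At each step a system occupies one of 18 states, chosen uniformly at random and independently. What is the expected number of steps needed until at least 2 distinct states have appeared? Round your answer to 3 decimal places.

2.059

With k distinct states already seen, the next new one arrives after an expected 18/(18-k) steps.
Sum over k = 0,...,1: E = 18/18 + 18/17 = 2.0588.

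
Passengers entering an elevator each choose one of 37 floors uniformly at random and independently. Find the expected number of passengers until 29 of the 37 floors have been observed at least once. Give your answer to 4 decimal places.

With k distinct floors already seen, the next new one arrives after an expected 37/(37-k) passengers.
Sum over k = 0,...,28: E = 37/37 + 37/36 + 37/35 + ... + 37/10 + 37/9 = 54.89798.

54.8980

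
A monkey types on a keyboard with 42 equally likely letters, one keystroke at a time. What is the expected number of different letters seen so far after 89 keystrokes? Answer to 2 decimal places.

For each letter, P(seen in 89 keystrokes) = 1 - (41/42)^89 = 0.883.
By linearity of expectation, E[distinct seen] = 42·(1 - (41/42)^89) = 37.082.

37.08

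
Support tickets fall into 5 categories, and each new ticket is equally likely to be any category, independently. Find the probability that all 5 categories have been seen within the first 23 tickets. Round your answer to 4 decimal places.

0.9706

Let A_i be the event that category i is missing after 23 tickets. By inclusion–exclusion on the A_i,
P(all seen) = Σ_{j=0}^{5} (-1)^j C(5,j)((5-j)/5)^23
= 1.00000 - 0.02951 + 0.00008 - 0.00000 + 0.00000 - 0.00000
= 0.97056.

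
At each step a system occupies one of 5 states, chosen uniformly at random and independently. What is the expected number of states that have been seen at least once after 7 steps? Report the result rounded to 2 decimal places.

For each state, P(seen in 7 steps) = 1 - (4/5)^7 = 0.790.
By linearity of expectation, E[distinct seen] = 5·(1 - (4/5)^7) = 3.951.

3.95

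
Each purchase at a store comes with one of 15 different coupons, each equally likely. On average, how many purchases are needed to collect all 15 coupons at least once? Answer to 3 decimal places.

Split into phases: going from k distinct to k+1 distinct takes on average 15/(15-k) purchases.
E[T] = 15/15 + 15/14 + 15/13 + ... + 15/2 + 15/1 = 15·H_{15}.
H_{15} = 3.3182, so E[T] = 49.7734.

49.773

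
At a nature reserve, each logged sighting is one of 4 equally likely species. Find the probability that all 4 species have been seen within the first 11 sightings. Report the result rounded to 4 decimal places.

By inclusion–exclusion over which species are missing,
P(all seen) = Σ_{j=0}^{4} (-1)^j C(4,j)((4-j)/4)^11
= 1.00000 - 0.16894 + 0.00293 - 0.00000 + 0.00000
= 0.83399.

0.8340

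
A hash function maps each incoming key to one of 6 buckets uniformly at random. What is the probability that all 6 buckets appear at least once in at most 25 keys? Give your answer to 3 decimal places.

0.938

Let A_i be the event that bucket i is missing after 25 keys. By inclusion–exclusion on the A_i,
P(all seen) = Σ_{j=0}^{6} (-1)^j C(6,j)((6-j)/6)^25
= 1.0000 - 0.0629 + 0.0006 - 0.0000 + 0.0000 - 0.0000 + 0.0000
= 0.9377.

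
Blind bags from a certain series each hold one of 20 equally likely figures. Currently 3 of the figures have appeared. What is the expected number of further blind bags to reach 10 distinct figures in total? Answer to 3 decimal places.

The wait to go from k to k+1 distinct figures is geometric with mean 20/(20-k).
Sum over k = 3,...,9: E = 20/17 + 20/16 + 20/15 + ... + 20/12 + 20/11 = 10.2117.

10.212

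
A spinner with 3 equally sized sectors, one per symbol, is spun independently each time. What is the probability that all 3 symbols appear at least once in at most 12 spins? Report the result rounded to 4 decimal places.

0.9769

Let A_i be the event that symbol i is missing after 12 spins. By inclusion–exclusion on the A_i,
P(all seen) = Σ_{j=0}^{3} (-1)^j C(3,j)((3-j)/3)^12
= 1.00000 - 0.02312 + 0.00001 - 0.00000
= 0.97688.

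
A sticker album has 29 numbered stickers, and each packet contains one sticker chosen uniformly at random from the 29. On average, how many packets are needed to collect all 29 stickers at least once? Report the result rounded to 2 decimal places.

114.89

The wait to go from k to k+1 distinct stickers is geometric with mean 29/(29-k).
E[T] = 29/29 + 29/28 + 29/27 + ... + 29/2 + 29/1 = 29·H_{29}.
H_{29} = 3.962, so E[T] = 114.888.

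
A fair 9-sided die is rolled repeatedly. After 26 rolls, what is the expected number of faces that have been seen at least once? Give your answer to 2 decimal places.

8.58

For each face, P(seen in 26 rolls) = 1 - (8/9)^26 = 0.953.
By linearity of expectation, E[distinct seen] = 9·(1 - (8/9)^26) = 8.579.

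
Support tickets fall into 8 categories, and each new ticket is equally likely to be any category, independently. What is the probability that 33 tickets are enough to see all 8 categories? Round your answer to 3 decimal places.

0.905

By inclusion–exclusion over which categories are missing,
P(all seen) = Σ_{j=0}^{8} (-1)^j C(8,j)((8-j)/8)^33
= 1.0000 - 0.0976 + 0.0021 - 0.0000 + 0.0000 - 0.0000 + 0.0000 - 0.0000 + 0.0000
= 0.9045.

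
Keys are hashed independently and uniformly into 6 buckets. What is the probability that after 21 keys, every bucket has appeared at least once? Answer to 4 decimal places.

Let A_i be the event that bucket i is missing after 21 keys. By inclusion–exclusion on the A_i,
P(all seen) = Σ_{j=0}^{6} (-1)^j C(6,j)((6-j)/6)^21
= 1.00000 - 0.13042 + 0.00301 - 0.00001 + 0.00000 - 0.00000 + 0.00000
= 0.87258.

0.8726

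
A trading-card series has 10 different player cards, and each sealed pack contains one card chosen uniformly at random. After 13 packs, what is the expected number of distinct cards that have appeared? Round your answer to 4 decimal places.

For each card, P(seen in 13 packs) = 1 - (9/10)^13 = 0.74581.
By linearity of expectation, E[distinct seen] = 10·(1 - (9/10)^13) = 7.45813.

7.4581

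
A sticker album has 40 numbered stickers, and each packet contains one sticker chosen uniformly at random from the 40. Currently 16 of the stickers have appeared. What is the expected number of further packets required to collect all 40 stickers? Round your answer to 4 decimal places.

With k distinct stickers already seen, the next new one takes an expected 40/(40-k) packets.
Sum over k = 16,...,39: E = 40/24 + 40/23 + 40/22 + ... + 40/2 + 40/1 = 151.03833.

151.0383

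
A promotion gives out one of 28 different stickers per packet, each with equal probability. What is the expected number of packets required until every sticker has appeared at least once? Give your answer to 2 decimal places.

After k distinct stickers have appeared, the next packet gives a new one with probability (28-k)/28, so the expected wait for the (k+1)-th is 28/(28-k).
E[T] = 28/28 + 28/27 + 28/26 + ... + 28/2 + 28/1 = 28·H_{28}.
H_{28} = 3.927, so E[T] = 109.961.

109.96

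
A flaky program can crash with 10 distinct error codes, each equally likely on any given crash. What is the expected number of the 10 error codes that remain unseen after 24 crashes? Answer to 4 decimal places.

0.7977

For each error code, P(unseen after 24) = (9/10)^24 = 0.07977.
By linearity of expectation, E[unseen] = 10·(9/10)^24 = 0.79766.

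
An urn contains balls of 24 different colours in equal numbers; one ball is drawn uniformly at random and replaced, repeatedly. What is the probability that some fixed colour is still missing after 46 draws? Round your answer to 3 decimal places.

0.141

On each draw the fixed colour fails to appear with probability 23/24.
P(still missing after 46) = (23/24)^46 = 0.1412.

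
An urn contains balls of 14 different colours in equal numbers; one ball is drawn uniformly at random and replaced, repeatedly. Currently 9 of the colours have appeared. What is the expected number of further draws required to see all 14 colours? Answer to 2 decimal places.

From k distinct to k+1 distinct takes on average 14/(14-k) draws.
Sum over k = 9,...,13: E = 14/5 + 14/4 + 14/3 + 14/2 + 14/1 = 31.967.

31.97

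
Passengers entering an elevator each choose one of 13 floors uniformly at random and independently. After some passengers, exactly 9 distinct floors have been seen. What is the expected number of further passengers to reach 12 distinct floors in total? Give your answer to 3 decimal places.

From k distinct to k+1 distinct takes on average 13/(13-k) passengers.
Sum over k = 9,...,11: E = 13/4 + 13/3 + 13/2 = 14.0833.

14.083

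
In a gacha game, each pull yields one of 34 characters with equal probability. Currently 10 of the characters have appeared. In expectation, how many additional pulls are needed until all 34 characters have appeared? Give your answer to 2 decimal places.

128.38

From k distinct to k+1 distinct takes on average 34/(34-k) pulls.
Sum over k = 10,...,33: E = 34/24 + 34/23 + 34/22 + ... + 34/2 + 34/1 = 128.383.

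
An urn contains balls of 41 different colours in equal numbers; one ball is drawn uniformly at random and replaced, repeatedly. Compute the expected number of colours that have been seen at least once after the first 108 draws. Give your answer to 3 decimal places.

For each colour, P(seen in 108 draws) = 1 - (40/41)^108 = 0.9305.
By linearity of expectation, E[distinct seen] = 41·(1 - (40/41)^108) = 38.1516.

38.152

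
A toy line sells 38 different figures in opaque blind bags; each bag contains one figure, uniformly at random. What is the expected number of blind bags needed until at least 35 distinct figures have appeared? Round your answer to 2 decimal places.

Going from k to k+1 distinct takes a geometric number of blind bags with mean 38/(38-k).
Sum over k = 0,...,34: E = 38/38 + 38/37 + 38/36 + ... + 38/5 + 38/4 = 90.994.

90.99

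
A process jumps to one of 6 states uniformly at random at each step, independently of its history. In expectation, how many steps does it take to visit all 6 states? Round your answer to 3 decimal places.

Split into phases: going from k distinct to k+1 distinct takes on average 6/(6-k) steps.
E[T] = 6/6 + 6/5 + 6/4 + 6/3 + 6/2 + 6/1 = 6·H_{6}.
H_{6} = 2.4500, so E[T] = 14.7000.

14.700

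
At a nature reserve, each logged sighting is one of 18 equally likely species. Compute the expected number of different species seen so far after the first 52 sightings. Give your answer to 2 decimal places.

17.08

For each species, P(seen in 52 sightings) = 1 - (17/18)^52 = 0.949.
By linearity of expectation, E[distinct seen] = 18·(1 - (17/18)^52) = 17.079.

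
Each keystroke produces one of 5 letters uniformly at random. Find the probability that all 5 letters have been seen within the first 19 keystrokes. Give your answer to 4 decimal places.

0.9286

By inclusion–exclusion over which letters are missing,
P(all seen) = Σ_{j=0}^{5} (-1)^j C(5,j)((5-j)/5)^19
= 1.00000 - 0.07206 + 0.00061 - 0.00000 + 0.00000 - 0.00000
= 0.92855.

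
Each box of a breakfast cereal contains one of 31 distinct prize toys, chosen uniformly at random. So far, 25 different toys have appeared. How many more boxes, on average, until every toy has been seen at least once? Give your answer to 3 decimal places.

With k distinct toys already seen, the next new one takes an expected 31/(31-k) boxes.
Sum over k = 25,...,30: E = 31/6 + 31/5 + 31/4 + 31/3 + 31/2 + 31/1 = 75.9500.

75.950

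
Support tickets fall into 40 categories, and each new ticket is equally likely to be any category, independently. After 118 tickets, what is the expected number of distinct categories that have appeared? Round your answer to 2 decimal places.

For each category, P(seen in 118 tickets) = 1 - (39/40)^118 = 0.950.
By linearity of expectation, E[distinct seen] = 40·(1 - (39/40)^118) = 37.983.

37.98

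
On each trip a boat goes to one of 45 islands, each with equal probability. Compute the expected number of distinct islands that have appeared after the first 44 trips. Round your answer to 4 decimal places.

For each island, P(seen in 44 trips) = 1 - (44/45)^44 = 0.62798.
By linearity of expectation, E[distinct seen] = 45·(1 - (44/45)^44) = 28.25907.

28.2591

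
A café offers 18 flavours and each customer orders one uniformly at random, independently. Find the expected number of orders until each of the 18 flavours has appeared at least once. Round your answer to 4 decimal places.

After k distinct flavours have appeared, the next order gives a new one with probability (18-k)/18, so the expected wait for the (k+1)-th is 18/(18-k).
E[T] = 18/18 + 18/17 + 18/16 + ... + 18/2 + 18/1 = 18·H_{18}.
H_{18} = 3.49511, so E[T] = 62.91195.

62.9119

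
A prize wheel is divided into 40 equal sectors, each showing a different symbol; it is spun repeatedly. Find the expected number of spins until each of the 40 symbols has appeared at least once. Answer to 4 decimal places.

After k distinct symbols have appeared, the next spin gives a new one with probability (40-k)/40, so the expected wait for the (k+1)-th is 40/(40-k).
E[T] = 40/40 + 40/39 + 40/38 + ... + 40/2 + 40/1 = 40·H_{40}.
H_{40} = 4.27854, so E[T] = 171.14172.

171.1417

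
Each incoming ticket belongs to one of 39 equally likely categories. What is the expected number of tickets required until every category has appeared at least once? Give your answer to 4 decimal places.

After k distinct categories have appeared, the next ticket gives a new one with probability (39-k)/39, so the expected wait for the (k+1)-th is 39/(39-k).
E[T] = 39/39 + 39/38 + 39/37 + ... + 39/2 + 39/1 = 39·H_{39}.
H_{39} = 4.25354, so E[T] = 165.88818.

165.8882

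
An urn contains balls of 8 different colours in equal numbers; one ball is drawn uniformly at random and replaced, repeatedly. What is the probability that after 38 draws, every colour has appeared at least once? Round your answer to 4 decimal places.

0.9505

By inclusion–exclusion over which colours are missing,
P(all seen) = Σ_{j=0}^{8} (-1)^j C(8,j)((8-j)/8)^38
= 1.00000 - 0.05005 + 0.00050 - 0.00000 + 0.00000 - 0.00000 + 0.00000 - 0.00000 + 0.00000
= 0.95045.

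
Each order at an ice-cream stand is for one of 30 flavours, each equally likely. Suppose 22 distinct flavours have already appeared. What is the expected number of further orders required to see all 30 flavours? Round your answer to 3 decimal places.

81.536

With k distinct flavours already seen, the next new one takes an expected 30/(30-k) orders.
Sum over k = 22,...,29: E = 30/8 + 30/7 + 30/6 + ... + 30/2 + 30/1 = 81.5357.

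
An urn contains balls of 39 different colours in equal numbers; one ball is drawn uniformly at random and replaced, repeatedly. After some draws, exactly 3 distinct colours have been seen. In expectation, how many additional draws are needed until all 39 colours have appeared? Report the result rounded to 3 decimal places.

With k distinct colours already seen, the next new one takes an expected 39/(39-k) draws.
Sum over k = 3,...,38: E = 39/36 + 39/35 + 39/34 + ... + 39/2 + 39/1 = 162.8078.

162.808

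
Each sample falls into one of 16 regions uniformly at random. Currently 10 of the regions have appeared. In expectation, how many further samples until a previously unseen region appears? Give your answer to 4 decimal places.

The number of samples until the next new region is geometric with success probability 6/16, so its mean is 16/6.
E = 16/6 = 2.66667.

2.6667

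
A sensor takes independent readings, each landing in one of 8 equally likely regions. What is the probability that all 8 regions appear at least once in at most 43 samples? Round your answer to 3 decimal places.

By inclusion–exclusion over which regions are missing,
P(all seen) = Σ_{j=0}^{8} (-1)^j C(8,j)((8-j)/8)^43
= 1.0000 - 0.0257 + 0.0001 - 0.0000 + 0.0000 - 0.0000 + 0.0000 - 0.0000 + 0.0000
= 0.9744.

0.974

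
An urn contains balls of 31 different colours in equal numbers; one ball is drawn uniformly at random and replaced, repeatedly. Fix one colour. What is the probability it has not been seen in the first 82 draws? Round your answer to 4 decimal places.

0.0680

Each draw misses the fixed colour with probability (31-1)/31 = 30/31, independently.
P(still missing after 82) = (30/31)^82 = 0.06796.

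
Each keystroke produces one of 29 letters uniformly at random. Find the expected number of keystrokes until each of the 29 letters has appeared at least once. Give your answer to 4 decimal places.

114.8880

After k distinct letters have appeared, the next keystroke gives a new one with probability (29-k)/29, so the expected wait for the (k+1)-th is 29/(29-k).
E[T] = 29/29 + 29/28 + 29/27 + ... + 29/2 + 29/1 = 29·H_{29}.
H_{29} = 3.96165, so E[T] = 114.88796.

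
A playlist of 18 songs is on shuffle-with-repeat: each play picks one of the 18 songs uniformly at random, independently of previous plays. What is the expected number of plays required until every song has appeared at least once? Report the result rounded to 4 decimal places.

62.9119

Split into phases: going from k distinct to k+1 distinct takes on average 18/(18-k) plays.
E[T] = 18/18 + 18/17 + 18/16 + ... + 18/2 + 18/1 = 18·H_{18}.
H_{18} = 3.49511, so E[T] = 62.91195.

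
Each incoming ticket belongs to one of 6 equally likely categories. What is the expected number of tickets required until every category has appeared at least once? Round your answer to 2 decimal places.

14.70

After k distinct categories have appeared, the next ticket gives a new one with probability (6-k)/6, so the expected wait for the (k+1)-th is 6/(6-k).
E[T] = 6/6 + 6/5 + 6/4 + 6/3 + 6/2 + 6/1 = 6·H_{6}.
H_{6} = 2.450, so E[T] = 14.700.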